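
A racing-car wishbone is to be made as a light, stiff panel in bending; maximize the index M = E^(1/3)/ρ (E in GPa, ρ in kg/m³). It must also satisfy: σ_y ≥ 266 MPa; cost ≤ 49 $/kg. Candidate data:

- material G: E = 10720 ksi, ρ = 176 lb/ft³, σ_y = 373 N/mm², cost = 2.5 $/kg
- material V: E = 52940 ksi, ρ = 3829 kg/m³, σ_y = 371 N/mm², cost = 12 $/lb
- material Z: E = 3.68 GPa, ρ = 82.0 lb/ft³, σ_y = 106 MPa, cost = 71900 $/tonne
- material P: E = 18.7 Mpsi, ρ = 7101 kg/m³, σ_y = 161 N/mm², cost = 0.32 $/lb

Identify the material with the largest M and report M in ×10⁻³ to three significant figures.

Screen on constraints: σ_y ≥ 266 MPa; cost ≤ 49 $/kg. Survivors: material G, material V.
Putting every candidate on a common basis:
  material G: E = 73.91 GPa, ρ = 2819 kg/m³
  material V: E = 365.0 GPa, ρ = 3829 kg/m³
  material V: M = 1.87×10⁻³
  material G: M = 1.49×10⁻³
The maximum is for material V.

material V, M = 1.87×10⁻³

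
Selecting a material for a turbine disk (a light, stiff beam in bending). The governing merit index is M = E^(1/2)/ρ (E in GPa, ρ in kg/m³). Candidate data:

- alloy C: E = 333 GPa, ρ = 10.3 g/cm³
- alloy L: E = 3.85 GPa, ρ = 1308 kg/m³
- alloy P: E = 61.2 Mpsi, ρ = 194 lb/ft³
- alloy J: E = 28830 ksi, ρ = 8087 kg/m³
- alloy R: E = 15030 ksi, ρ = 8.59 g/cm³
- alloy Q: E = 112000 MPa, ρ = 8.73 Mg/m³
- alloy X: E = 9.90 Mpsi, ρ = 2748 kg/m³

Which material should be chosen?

After converting to SI:
  alloy C: E = 333.0 GPa, ρ = 10300 kg/m³
  alloy L: E = 3.850 GPa, ρ = 1308 kg/m³
  alloy P: E = 422.0 GPa, ρ = 3108 kg/m³
  alloy J: E = 198.8 GPa, ρ = 8087 kg/m³
  alloy R: E = 103.6 GPa, ρ = 8590 kg/m³
  alloy Q: E = 112.0 GPa, ρ = 8730 kg/m³
  alloy X: E = 68.26 GPa, ρ = 2748 kg/m³
  alloy P: M = 6.61×10⁻³
  alloy X: M = 3.01×10⁻³
  alloy C: M = 1.77×10⁻³
  alloy J: M = 1.74×10⁻³
  alloy L: M = 1.50×10⁻³
  alloy Q: M = 1.21×10⁻³
  alloy R: M = 1.19×10⁻³
Alloy P ranks first.

alloy P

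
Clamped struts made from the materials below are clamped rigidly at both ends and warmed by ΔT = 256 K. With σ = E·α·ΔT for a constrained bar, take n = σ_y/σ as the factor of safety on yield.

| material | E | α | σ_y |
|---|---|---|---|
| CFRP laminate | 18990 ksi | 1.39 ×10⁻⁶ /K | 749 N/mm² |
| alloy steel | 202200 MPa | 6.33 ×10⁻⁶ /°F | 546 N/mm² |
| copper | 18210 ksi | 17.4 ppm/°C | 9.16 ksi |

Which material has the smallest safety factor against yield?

copper

In consistent units (E in GPa, α in ×10⁻⁶/K, σ_y in MPa):
  CFRP laminate: E = 130.9, α = 1.39, σ_y = 749.0 → σ = 46.6 MPa, n = 16.1
  alloy steel: E = 202.2, α = 11.4, σ_y = 546.0 → σ = 590 MPa, n = 0.926
  copper: E = 125.6, α = 17.4, σ_y = 63.16 → σ = 559 MPa, n = 0.113
Smallest n: copper with n = 0.113.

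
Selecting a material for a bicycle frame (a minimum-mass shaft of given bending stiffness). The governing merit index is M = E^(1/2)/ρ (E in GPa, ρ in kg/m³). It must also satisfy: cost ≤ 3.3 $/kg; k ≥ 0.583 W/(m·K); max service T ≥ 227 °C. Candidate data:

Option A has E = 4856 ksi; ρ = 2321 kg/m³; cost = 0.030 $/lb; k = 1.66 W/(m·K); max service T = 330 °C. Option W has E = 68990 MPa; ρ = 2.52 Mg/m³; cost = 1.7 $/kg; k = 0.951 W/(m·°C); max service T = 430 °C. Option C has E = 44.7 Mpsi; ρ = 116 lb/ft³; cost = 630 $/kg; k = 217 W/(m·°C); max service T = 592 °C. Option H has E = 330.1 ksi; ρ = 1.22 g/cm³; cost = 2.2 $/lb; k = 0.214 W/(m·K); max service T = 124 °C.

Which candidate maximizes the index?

Screen on constraints: cost ≤ 3.3 $/kg; k ≥ 0.583 W/(m·K); max service T ≥ 227 °C. Survivors: option A, option W.
Putting every candidate on a common basis:
  option A: E = 33.48 GPa, ρ = 2321 kg/m³
  option W: E = 68.99 GPa, ρ = 2520 kg/m³
  option W: M = 3.30×10⁻³
  option A: M = 2.49×10⁻³
Option W has the largest M.

option W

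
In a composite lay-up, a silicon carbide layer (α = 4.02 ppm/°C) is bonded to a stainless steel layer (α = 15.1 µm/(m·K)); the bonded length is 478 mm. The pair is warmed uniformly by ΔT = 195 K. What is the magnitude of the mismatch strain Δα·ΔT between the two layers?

2.16×10⁻³

Δα = |4.02 − 15.1|×10⁻⁶/K = 11.1×10⁻⁶/K.
Mismatch strain = Δα·ΔT = 11.1×10⁻⁶ × 195.0 = 2.16×10⁻³.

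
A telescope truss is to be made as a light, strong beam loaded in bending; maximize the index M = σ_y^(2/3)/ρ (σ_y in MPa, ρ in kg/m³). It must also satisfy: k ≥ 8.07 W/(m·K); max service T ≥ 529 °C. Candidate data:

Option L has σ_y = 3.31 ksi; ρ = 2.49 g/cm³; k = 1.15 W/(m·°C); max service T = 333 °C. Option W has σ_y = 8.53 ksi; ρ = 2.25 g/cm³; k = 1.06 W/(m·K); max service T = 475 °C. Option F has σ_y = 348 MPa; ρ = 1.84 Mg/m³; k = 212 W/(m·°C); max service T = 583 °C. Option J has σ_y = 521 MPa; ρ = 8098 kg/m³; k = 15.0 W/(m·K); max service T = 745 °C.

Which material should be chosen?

Screen on constraints: k ≥ 8.07 W/(m·K); max service T ≥ 529 °C. Survivors: option F, option J.
Convert each candidate to consistent units, then evaluate M:
  option F: σ_y = 348.0 MPa, ρ = 1840 kg/m³
  option J: σ_y = 521.0 MPa, ρ = 8098 kg/m³
  option F: M = 26.9×10⁻³
  option J: M = 8.00×10⁻³
The maximum is for option F.

option F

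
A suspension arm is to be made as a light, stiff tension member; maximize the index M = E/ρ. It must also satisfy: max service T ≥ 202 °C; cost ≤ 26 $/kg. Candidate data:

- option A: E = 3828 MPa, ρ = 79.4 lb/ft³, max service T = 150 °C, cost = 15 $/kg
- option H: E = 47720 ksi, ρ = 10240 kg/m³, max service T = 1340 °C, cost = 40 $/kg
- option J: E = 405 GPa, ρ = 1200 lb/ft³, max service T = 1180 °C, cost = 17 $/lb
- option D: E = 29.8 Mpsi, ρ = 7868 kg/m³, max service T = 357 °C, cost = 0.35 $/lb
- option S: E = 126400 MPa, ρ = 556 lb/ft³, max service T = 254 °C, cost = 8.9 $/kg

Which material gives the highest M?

option D

Screen on constraints: max service T ≥ 202 °C; cost ≤ 26 $/kg. Survivors: option D, option S.
In SI units:
  option D: E = 205.5 GPa, ρ = 7868 kg/m³
  option S: E = 126.4 GPa, ρ = 8906 kg/m³
  option D: M = 26.1 MN·m/kg
  option S: M = 14.2 MN·m/kg
Option D has the largest M.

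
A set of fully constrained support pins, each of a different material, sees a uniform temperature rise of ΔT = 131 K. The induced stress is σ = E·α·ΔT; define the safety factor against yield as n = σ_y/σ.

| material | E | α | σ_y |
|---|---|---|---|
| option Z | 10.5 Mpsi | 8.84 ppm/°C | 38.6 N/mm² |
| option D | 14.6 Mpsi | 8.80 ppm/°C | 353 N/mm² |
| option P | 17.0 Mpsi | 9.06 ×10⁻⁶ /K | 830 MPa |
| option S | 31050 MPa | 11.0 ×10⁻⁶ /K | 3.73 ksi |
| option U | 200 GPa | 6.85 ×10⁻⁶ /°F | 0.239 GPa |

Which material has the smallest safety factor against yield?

option Z

With everything in SI (GPa, ×10⁻⁶/K, MPa):
  option Z: E = 72.39, α = 8.84, σ_y = 38.60 → σ = 83.8 MPa, n = 0.460
  option D: E = 100.7, α = 8.80, σ_y = 353.0 → σ = 116 MPa, n = 3.04
  option P: E = 117.2, α = 9.06, σ_y = 830.0 → σ = 139 MPa, n = 5.97
  option S: E = 31.05, α = 11.0, σ_y = 25.72 → σ = 44.7 MPa, n = 0.575
  option U: E = 200.0, α = 12.3, σ_y = 239.0 → σ = 323 MPa, n = 0.740
The minimum is option Z at n = 0.460.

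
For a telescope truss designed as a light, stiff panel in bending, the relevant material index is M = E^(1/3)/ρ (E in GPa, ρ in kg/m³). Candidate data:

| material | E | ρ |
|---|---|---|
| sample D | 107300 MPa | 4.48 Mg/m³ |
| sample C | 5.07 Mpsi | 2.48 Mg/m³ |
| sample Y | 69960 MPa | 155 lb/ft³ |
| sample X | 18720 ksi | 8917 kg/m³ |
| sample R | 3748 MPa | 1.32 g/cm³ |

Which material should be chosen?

In SI units:
  sample D: E = 107.3 GPa, ρ = 4480 kg/m³
  sample C: E = 34.96 GPa, ρ = 2480 kg/m³
  sample Y: E = 69.96 GPa, ρ = 2483 kg/m³
  sample X: E = 129.1 GPa, ρ = 8917 kg/m³
  sample R: E = 3.748 GPa, ρ = 1320 kg/m³
  sample Y: M = 1.66×10⁻³
  sample C: M = 1.32×10⁻³
  sample R: M = 1.18×10⁻³
  sample D: M = 1.06×10⁻³
  sample X: M = 0.567×10⁻³
Sample Y ranks first.

sample Y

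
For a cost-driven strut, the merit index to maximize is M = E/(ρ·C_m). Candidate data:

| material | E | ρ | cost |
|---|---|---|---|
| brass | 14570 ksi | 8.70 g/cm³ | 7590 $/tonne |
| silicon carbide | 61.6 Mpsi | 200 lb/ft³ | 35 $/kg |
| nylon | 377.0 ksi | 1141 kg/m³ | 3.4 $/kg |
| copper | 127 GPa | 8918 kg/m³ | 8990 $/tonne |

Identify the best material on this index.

silicon carbide

Convert each candidate to consistent units, then evaluate M:
  brass: E = 100.5 GPa, ρ = 8700 kg/m³, cost = 7.590 $/kg
  silicon carbide: E = 424.7 GPa, ρ = 3204 kg/m³, cost = 35.00 $/kg
  nylon: E = 2.599 GPa, ρ = 1141 kg/m³, cost = 3.400 $/kg
  copper: E = 127.0 GPa, ρ = 8918 kg/m³, cost = 8.990 $/kg
  silicon carbide: M = 3.79 MN·m per $
  copper: M = 1.58 MN·m per $
  brass: M = 1.52 MN·m per $
  nylon: M = 0.670 MN·m per $
The maximum is for silicon carbide.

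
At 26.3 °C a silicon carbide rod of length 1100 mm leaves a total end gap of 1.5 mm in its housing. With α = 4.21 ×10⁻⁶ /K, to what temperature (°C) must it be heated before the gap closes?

α·L₀·ΔT = 1.5 mm ⇒ ΔT = 1.5 / (4.21×10⁻⁶ × 1100.0) = 323.9 K.
T = 26.3 + 323.9 = 350.2 °C.

350 °C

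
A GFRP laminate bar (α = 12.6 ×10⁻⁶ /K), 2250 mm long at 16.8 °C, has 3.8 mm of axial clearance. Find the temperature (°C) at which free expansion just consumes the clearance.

151 °C

α·L₀·ΔT = 3.8 mm ⇒ ΔT = 3.8 / (12.6×10⁻⁶ × 2250.0) = 134.0 K.
T = 16.8 + 134.0 = 150.8 °C.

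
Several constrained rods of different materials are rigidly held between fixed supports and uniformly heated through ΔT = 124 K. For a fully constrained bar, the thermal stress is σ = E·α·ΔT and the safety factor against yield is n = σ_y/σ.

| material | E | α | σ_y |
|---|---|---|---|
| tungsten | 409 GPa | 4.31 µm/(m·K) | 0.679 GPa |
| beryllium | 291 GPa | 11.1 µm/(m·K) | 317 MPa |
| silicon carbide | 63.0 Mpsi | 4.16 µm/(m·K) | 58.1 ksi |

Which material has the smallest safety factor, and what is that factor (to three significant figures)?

beryllium, n = 0.791

With everything in SI (GPa, ×10⁻⁶/K, MPa):
  tungsten: E = 409.0, α = 4.31, σ_y = 679.0 → σ = 219 MPa, n = 3.11
  beryllium: E = 291.0, α = 11.1, σ_y = 317.0 → σ = 401 MPa, n = 0.791
  silicon carbide: E = 434.4, α = 4.16, σ_y = 400.6 → σ = 224 MPa, n = 1.79
Smallest n: beryllium with n = 0.791.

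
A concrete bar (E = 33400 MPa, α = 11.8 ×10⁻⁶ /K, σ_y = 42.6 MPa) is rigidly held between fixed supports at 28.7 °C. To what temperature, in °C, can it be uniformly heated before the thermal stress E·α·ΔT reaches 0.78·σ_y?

E = 33400 MPa = 33.40 GPa.
E·α·ΔT = 33.23 MPa ⇒ ΔT = 33.23 / (33.40×10³ × 11.8×10⁻⁶) = 84.31 K.
T = 28.7 + 84.31 = 113.0 °C.

113 °C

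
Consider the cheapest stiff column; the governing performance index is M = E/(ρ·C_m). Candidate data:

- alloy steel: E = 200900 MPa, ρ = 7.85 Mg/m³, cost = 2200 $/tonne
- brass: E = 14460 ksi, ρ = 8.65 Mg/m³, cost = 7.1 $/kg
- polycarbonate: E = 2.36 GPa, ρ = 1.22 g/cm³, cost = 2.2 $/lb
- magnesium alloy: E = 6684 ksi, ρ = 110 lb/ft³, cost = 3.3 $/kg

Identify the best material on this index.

alloy steel

Normalizing units and computing the index:
  alloy steel: E = 200.9 GPa, ρ = 7850 kg/m³, cost = 2.200 $/kg
  brass: E = 99.70 GPa, ρ = 8650 kg/m³, cost = 7.100 $/kg
  polycarbonate: E = 2.360 GPa, ρ = 1220 kg/m³, cost = 4.850 $/kg
  magnesium alloy: E = 46.08 GPa, ρ = 1762 kg/m³, cost = 3.300 $/kg
  alloy steel: M = 11.6 MN·m per $
  magnesium alloy: M = 7.93 MN·m per $
  brass: M = 1.62 MN·m per $
  polycarbonate: M = 0.399 MN·m per $
The maximum is for alloy steel.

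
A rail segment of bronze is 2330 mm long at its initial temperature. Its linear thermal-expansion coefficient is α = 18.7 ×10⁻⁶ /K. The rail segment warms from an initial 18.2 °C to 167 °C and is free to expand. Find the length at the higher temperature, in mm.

ΔT = 167 − 18.2 = 148.8 K.
ΔL = α·L₀·ΔT = 18.7×10⁻⁶ × 2330 mm × 148.8 K = 6.48 mm.
L = L₀ + ΔL = 2330 + 6.48 = 2336.5 mm.

2336.5 mm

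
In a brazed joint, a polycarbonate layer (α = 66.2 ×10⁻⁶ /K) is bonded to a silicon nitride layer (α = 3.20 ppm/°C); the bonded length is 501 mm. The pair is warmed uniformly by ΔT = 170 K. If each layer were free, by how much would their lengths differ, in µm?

5370 µm

Δα = |66.2 − 3.20|×10⁻⁶/K = 63.0×10⁻⁶/K.
ΔL_mismatch = Δα·L·ΔT = 63.0×10⁻⁶ × 501.0 mm × 170.0 K = 5370 µm.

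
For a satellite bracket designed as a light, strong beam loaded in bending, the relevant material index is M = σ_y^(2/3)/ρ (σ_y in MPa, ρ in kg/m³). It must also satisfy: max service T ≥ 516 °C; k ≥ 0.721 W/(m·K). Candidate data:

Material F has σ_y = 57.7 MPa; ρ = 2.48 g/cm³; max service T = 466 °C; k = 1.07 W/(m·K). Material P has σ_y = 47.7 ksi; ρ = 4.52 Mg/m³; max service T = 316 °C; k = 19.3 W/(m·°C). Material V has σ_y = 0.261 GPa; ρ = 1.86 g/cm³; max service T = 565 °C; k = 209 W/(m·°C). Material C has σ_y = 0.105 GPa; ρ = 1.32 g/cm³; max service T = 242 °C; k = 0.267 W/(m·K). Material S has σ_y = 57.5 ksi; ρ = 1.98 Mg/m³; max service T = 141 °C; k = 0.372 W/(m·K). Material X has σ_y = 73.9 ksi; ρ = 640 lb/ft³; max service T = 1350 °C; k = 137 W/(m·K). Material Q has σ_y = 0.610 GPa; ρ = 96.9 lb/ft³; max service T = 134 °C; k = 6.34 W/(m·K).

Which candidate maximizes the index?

Screen on constraints: max service T ≥ 516 °C; k ≥ 0.721 W/(m·K). Survivors: material V, material X.
In SI units:
  material V: σ_y = 261.0 MPa, ρ = 1860 kg/m³
  material X: σ_y = 509.5 MPa, ρ = 10250 kg/m³
  material V: M = 22.0×10⁻³
  material X: M = 6.22×10⁻³
The maximum is for material V.

material V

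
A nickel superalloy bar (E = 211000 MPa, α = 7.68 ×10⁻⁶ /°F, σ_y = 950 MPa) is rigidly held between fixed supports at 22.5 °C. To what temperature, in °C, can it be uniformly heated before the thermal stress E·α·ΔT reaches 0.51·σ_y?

E = 211000 MPa = 211.0 GPa.
α = 7.68×10⁻⁶/°F × 9/5 = 13.8×10⁻⁶/K.
E·α·ΔT = 484.5 MPa ⇒ ΔT = 484.5 / (211.0×10³ × 13.8×10⁻⁶) = 166.1 K.
T = 22.5 + 166.1 = 188.6 °C.

189 °C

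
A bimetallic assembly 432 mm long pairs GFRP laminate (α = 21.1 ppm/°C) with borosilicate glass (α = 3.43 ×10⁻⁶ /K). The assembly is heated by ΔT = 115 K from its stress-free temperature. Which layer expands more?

α(GFRP laminate) = 21.1×10⁻⁶/K vs α(borosilicate glass) = 3.43×10⁻⁶/K.
Higher α expands more for the same ΔT: GFRP laminate.

GFRP laminate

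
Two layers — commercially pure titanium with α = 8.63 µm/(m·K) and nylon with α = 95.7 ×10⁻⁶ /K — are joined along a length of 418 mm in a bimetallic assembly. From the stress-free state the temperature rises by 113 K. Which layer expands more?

nylon

α(commercially pure titanium) = 8.63×10⁻⁶/K vs α(nylon) = 95.7×10⁻⁶/K.
Higher α expands more for the same ΔT: nylon.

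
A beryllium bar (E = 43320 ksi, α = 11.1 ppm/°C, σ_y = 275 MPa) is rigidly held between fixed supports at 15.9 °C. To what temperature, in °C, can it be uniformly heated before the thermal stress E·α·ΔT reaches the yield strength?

98.8 °C

E = 43320 ksi = 298.7 GPa.
E·α·ΔT = 275.0 MPa ⇒ ΔT = 275.0 / (298.7×10³ × 11.1×10⁻⁶) = 82.95 K.
T = 15.9 + 82.95 = 98.85 °C.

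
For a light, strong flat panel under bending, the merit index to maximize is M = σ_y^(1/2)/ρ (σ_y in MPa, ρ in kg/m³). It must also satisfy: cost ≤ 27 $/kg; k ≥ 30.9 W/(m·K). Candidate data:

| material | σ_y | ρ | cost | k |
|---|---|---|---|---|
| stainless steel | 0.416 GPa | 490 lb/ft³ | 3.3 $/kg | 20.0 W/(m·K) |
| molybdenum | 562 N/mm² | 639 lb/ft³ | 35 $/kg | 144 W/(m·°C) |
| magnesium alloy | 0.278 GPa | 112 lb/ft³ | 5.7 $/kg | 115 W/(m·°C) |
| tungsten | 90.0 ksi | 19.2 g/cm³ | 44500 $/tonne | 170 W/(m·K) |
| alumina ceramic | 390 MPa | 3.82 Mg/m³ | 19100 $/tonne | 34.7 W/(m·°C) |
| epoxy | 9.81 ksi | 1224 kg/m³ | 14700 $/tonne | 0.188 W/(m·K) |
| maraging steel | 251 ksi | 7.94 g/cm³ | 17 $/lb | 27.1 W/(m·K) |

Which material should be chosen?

Screen on constraints: cost ≤ 27 $/kg; k ≥ 30.9 W/(m·K). Survivors: magnesium alloy, alumina ceramic.
Convert each candidate to consistent units, then evaluate M:
  magnesium alloy: σ_y = 278.0 MPa, ρ = 1794 kg/m³
  alumina ceramic: σ_y = 390.0 MPa, ρ = 3820 kg/m³
  magnesium alloy: M = 9.29×10⁻³
  alumina ceramic: M = 5.17×10⁻³
Magnesium alloy ranks first.

magnesium alloy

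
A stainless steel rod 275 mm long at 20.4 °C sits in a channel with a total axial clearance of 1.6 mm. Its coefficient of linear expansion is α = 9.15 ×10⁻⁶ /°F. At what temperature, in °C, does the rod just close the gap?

α = 9.15×10⁻⁶/°F × 9/5 = 16.5×10⁻⁶/K.
α·L₀·ΔT = 1.6 mm ⇒ ΔT = 1.6 / (16.5×10⁻⁶ × 275.0) = 353.3 K.
T = 20.4 + 353.3 = 373.7 °C.

374 °C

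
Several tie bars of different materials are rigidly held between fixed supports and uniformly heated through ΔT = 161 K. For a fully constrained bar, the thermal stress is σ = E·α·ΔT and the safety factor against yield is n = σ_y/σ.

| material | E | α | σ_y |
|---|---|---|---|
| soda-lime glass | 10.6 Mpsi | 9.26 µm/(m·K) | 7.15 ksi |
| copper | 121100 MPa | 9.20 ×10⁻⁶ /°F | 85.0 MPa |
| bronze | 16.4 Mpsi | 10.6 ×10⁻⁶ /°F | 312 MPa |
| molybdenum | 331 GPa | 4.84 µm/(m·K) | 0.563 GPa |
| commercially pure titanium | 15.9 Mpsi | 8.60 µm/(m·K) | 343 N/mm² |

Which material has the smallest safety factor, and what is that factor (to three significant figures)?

copper, n = 0.263

In consistent units (E in GPa, α in ×10⁻⁶/K, σ_y in MPa):
  soda-lime glass: E = 73.08, α = 9.26, σ_y = 49.30 → σ = 109 MPa, n = 0.452
  copper: E = 121.1, α = 16.6, σ_y = 85.00 → σ = 323 MPa, n = 0.263
  bronze: E = 113.1, α = 19.1, σ_y = 312.0 → σ = 347 MPa, n = 0.898
  molybdenum: E = 331.0, α = 4.84, σ_y = 563.0 → σ = 258 MPa, n = 2.18
  commercially pure titanium: E = 109.6, α = 8.60, σ_y = 343.0 → σ = 152 MPa, n = 2.26
The minimum is copper at n = 0.263.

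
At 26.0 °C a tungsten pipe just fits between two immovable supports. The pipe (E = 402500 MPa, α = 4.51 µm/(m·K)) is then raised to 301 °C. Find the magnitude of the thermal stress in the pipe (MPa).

E = 402500 MPa = 402.5 GPa.
ΔT = 275.0 K. Constrained thermal stress σ = E·α·ΔT = 402.5×10³ MPa × 4.51×10⁻⁶ × 275.0 = 499 MPa (compressive).

499 MPa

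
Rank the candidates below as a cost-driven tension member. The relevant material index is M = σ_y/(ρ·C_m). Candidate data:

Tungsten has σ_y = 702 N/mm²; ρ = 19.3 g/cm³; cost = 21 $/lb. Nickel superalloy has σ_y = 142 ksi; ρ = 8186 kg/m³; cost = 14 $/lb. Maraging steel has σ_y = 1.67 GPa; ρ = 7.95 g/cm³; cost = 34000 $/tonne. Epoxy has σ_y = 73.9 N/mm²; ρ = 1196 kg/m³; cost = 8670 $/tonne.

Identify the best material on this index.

epoxy

In SI units:
  tungsten: σ_y = 702.0 MPa, ρ = 19300 kg/m³, cost = 46.30 $/kg
  nickel superalloy: σ_y = 979.1 MPa, ρ = 8186 kg/m³, cost = 30.86 $/kg
  maraging steel: σ_y = 1670 MPa, ρ = 7950 kg/m³, cost = 34.00 $/kg
  epoxy: σ_y = 73.90 MPa, ρ = 1196 kg/m³, cost = 8.670 $/kg
  epoxy: M = 7.13 kN·m per $
  maraging steel: M = 6.18 kN·m per $
  nickel superalloy: M = 3.88 kN·m per $
  tungsten: M = 0.786 kN·m per $
Highest index: epoxy.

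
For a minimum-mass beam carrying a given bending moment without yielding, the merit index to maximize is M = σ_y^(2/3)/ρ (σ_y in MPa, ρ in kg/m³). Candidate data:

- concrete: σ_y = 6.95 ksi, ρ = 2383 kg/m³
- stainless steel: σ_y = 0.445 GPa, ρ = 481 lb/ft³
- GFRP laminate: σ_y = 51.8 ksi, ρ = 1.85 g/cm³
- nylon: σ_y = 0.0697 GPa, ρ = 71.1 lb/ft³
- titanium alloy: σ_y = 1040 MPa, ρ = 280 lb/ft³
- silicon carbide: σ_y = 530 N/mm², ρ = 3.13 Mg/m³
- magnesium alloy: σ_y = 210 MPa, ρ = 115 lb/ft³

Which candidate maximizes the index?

GFRP laminate

Putting every candidate on a common basis:
  concrete: σ_y = 47.92 MPa, ρ = 2383 kg/m³
  stainless steel: σ_y = 445.0 MPa, ρ = 7705 kg/m³
  GFRP laminate: σ_y = 357.1 MPa, ρ = 1850 kg/m³
  nylon: σ_y = 69.70 MPa, ρ = 1139 kg/m³
  titanium alloy: σ_y = 1040 MPa, ρ = 4485 kg/m³
  silicon carbide: σ_y = 530.0 MPa, ρ = 3130 kg/m³
  magnesium alloy: σ_y = 210.0 MPa, ρ = 1842 kg/m³
  GFRP laminate: M = 27.2×10⁻³
  titanium alloy: M = 22.9×10⁻³
  silicon carbide: M = 20.9×10⁻³
  magnesium alloy: M = 19.2×10⁻³
  nylon: M = 14.9×10⁻³
  stainless steel: M = 7.56×10⁻³
  concrete: M = 5.54×10⁻³
GFRP laminate ranks first.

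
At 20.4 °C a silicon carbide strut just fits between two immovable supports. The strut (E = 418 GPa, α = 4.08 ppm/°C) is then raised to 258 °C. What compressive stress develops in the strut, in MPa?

405 MPa

ΔT = 237.6 K. Constrained thermal stress σ = E·α·ΔT = 418.0×10³ MPa × 4.08×10⁻⁶ × 237.6 = 405 MPa (compressive).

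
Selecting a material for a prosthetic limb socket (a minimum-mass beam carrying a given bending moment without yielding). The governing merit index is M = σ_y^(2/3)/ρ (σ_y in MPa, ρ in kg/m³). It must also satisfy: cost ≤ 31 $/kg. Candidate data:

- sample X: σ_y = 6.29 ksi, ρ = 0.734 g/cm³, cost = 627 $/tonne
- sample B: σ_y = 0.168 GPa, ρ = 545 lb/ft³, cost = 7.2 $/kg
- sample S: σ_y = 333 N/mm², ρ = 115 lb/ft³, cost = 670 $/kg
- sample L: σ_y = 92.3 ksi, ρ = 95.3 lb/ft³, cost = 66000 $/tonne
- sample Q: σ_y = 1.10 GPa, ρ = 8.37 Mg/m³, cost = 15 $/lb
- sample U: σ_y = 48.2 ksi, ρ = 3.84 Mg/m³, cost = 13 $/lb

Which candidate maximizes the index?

Screen on constraints: cost ≤ 31 $/kg. Survivors: sample X, sample B, sample U.
Normalizing units and computing the index:
  sample X: σ_y = 43.37 MPa, ρ = 734.0 kg/m³
  sample B: σ_y = 168.0 MPa, ρ = 8730 kg/m³
  sample U: σ_y = 332.3 MPa, ρ = 3840 kg/m³
  sample X: M = 16.8×10⁻³
  sample U: M = 12.5×10⁻³
  sample B: M = 3.49×10⁻³
Highest index: sample X.

sample X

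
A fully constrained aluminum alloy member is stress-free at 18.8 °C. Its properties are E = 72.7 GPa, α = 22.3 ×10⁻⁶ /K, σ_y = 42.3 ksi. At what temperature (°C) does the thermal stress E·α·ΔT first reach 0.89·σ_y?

179 °C

σ_y = 42.3 ksi = 291.6 MPa.
E·α·ΔT = 259.6 MPa ⇒ ΔT = 259.6 / (72.70×10³ × 22.3×10⁻⁶) = 160.1 K.
T = 18.8 + 160.1 = 178.9 °C.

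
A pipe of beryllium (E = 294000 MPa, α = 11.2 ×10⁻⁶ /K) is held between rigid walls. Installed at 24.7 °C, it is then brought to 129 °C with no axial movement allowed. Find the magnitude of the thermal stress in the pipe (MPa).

343 MPa

E = 294000 MPa = 294.0 GPa.
ΔT = 104.3 K. Constrained thermal stress σ = E·α·ΔT = 294.0×10³ MPa × 11.2×10⁻⁶ × 104.3 = 343 MPa (compressive).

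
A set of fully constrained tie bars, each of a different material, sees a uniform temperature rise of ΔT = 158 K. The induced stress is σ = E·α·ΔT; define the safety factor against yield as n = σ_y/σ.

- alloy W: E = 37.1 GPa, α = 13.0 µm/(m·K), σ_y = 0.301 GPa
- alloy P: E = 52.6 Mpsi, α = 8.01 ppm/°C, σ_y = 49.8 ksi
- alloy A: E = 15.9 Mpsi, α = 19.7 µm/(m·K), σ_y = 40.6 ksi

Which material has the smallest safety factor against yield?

alloy P

With everything in SI (GPa, ×10⁻⁶/K, MPa):
  alloy W: E = 37.10, α = 13.0, σ_y = 301.0 → σ = 76.2 MPa, n = 3.95
  alloy P: E = 362.7, α = 8.01, σ_y = 343.4 → σ = 459 MPa, n = 0.748
  alloy A: E = 109.6, α = 19.7, σ_y = 279.9 → σ = 341 MPa, n = 0.820
Alloy P has the lowest safety factor, n = 0.748.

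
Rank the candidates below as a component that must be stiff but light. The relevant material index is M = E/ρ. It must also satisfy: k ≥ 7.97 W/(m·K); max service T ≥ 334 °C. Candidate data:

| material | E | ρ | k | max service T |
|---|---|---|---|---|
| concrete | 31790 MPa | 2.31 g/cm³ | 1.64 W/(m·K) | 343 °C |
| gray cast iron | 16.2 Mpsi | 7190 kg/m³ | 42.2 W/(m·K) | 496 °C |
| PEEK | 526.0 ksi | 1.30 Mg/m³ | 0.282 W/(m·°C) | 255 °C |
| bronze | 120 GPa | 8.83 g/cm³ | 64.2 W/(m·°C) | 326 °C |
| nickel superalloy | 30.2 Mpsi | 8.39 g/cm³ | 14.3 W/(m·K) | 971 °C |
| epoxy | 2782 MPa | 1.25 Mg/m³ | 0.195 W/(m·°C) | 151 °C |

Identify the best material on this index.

nickel superalloy

Screen on constraints: k ≥ 7.97 W/(m·K); max service T ≥ 334 °C. Survivors: gray cast iron, nickel superalloy.
After converting to SI:
  gray cast iron: E = 111.7 GPa, ρ = 7190 kg/m³
  nickel superalloy: E = 208.2 GPa, ρ = 8390 kg/m³
  nickel superalloy: M = 24.8 MN·m/kg
  gray cast iron: M = 15.5 MN·m/kg
Highest index: nickel superalloy.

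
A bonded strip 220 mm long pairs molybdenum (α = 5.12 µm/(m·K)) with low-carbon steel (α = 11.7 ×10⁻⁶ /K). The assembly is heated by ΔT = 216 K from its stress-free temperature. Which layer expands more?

low-carbon steel

α(molybdenum) = 5.12×10⁻⁶/K vs α(low-carbon steel) = 11.7×10⁻⁶/K.
Higher α expands more for the same ΔT: low-carbon steel.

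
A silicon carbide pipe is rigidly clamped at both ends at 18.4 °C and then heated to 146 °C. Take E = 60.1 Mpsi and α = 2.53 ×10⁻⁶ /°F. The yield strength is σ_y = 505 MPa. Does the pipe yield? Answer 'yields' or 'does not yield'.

E = 60.1 Mpsi = 414.4 GPa.
α = 2.53×10⁻⁶/°F × 9/5 = 4.55×10⁻⁶/K.
ΔT = 127.6 K. Constrained thermal stress σ = E·α·ΔT = 414.4×10³ MPa × 4.55×10⁻⁶ × 127.6 = 241 MPa (compressive).
Compare to σ_y = 505 MPa: σ < σ_y, so it does not yield.

does not yield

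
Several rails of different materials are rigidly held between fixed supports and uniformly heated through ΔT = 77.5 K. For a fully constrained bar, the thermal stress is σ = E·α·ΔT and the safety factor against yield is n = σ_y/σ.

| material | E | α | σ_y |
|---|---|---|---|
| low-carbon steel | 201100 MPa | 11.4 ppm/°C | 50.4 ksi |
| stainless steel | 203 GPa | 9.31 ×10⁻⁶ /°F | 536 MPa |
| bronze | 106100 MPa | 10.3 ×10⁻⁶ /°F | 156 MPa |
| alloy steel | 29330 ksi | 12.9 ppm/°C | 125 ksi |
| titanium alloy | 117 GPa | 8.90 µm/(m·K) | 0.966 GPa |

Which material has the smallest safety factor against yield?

Converting E to GPa, α to ×10⁻⁶/K, σ_y to MPa, then σ and n for each:
  low-carbon steel: E = 201.1, α = 11.4, σ_y = 347.5 → σ = 178 MPa, n = 1.96
  stainless steel: E = 203.0, α = 16.8, σ_y = 536.0 → σ = 264 MPa, n = 2.03
  bronze: E = 106.1, α = 18.5, σ_y = 156.0 → σ = 152 MPa, n = 1.02
  alloy steel: E = 202.2, α = 12.9, σ_y = 861.8 → σ = 202 MPa, n = 4.26
  titanium alloy: E = 117.0, α = 8.90, σ_y = 966.0 → σ = 80.7 MPa, n = 12.0
Smallest n: bronze with n = 1.02.

bronze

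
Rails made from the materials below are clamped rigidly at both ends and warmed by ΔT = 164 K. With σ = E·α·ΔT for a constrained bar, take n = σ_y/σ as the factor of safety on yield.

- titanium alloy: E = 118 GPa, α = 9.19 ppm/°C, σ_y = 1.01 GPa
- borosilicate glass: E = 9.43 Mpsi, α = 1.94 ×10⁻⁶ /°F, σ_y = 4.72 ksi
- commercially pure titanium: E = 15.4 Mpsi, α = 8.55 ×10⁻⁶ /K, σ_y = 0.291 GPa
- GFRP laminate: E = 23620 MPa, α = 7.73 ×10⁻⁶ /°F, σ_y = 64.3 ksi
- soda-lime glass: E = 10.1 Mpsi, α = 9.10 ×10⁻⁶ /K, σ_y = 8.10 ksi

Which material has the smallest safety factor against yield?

soda-lime glass

Per material, after unit conversion:
  titanium alloy: E = 118.0, α = 9.19, σ_y = 1010 → σ = 178 MPa, n = 5.68
  borosilicate glass: E = 65.02, α = 3.49, σ_y = 32.54 → σ = 37.2 MPa, n = 0.874
  commercially pure titanium: E = 106.2, α = 8.55, σ_y = 291.0 → σ = 149 MPa, n = 1.95
  GFRP laminate: E = 23.62, α = 13.9, σ_y = 443.3 → σ = 53.9 MPa, n = 8.23
  soda-lime glass: E = 69.64, α = 9.10, σ_y = 55.85 → σ = 104 MPa, n = 0.537
Soda-lime glass has the lowest safety factor, n = 0.537.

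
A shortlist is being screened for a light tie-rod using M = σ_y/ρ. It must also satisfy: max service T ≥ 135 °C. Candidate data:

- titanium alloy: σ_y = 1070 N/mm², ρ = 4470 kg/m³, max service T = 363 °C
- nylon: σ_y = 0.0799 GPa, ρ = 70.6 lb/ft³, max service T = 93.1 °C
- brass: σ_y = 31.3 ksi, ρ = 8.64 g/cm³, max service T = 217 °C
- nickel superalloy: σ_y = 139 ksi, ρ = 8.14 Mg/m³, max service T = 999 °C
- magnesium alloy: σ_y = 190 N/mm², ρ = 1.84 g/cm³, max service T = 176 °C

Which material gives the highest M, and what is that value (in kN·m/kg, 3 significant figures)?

Screen on constraints: max service T ≥ 135 °C. Survivors: titanium alloy, brass, nickel superalloy, magnesium alloy.
Normalizing units and computing the index:
  titanium alloy: σ_y = 1070 MPa, ρ = 4470 kg/m³
  brass: σ_y = 215.8 MPa, ρ = 8640 kg/m³
  nickel superalloy: σ_y = 958.4 MPa, ρ = 8140 kg/m³
  magnesium alloy: σ_y = 190.0 MPa, ρ = 1840 kg/m³
  titanium alloy: M = 239 kN·m/kg
  nickel superalloy: M = 118 kN·m/kg
  magnesium alloy: M = 103 kN·m/kg
  brass: M = 25.0 kN·m/kg
The maximum is for titanium alloy.

titanium alloy, M = 239 kN·m/kg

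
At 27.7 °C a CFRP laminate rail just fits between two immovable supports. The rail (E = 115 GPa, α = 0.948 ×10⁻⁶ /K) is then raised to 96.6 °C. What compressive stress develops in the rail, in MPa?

ΔT = 68.90 K. Constrained thermal stress σ = E·α·ΔT = 115.0×10³ MPa × 0.948×10⁻⁶ × 68.90 = 7.51 MPa (compressive).

7.51 MPa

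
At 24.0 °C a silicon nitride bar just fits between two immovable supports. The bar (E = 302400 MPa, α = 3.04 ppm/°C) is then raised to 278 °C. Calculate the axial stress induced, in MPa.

234 MPa

E = 302400 MPa = 302.4 GPa.
ΔT = 254.0 K. Constrained thermal stress σ = E·α·ΔT = 302.4×10³ MPa × 3.04×10⁻⁶ × 254.0 = 234 MPa (compressive).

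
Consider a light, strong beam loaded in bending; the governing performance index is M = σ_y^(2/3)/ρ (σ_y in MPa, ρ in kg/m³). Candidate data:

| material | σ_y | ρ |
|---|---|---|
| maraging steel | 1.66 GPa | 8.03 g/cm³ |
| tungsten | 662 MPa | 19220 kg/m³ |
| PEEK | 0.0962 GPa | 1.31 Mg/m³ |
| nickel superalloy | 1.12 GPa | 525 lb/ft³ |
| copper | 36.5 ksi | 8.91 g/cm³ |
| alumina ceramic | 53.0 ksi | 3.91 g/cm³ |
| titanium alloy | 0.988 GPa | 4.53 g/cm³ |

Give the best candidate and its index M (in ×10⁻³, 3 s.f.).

titanium alloy, M = 21.9×10⁻³

Putting every candidate on a common basis:
  maraging steel: σ_y = 1660 MPa, ρ = 8030 kg/m³
  tungsten: σ_y = 662.0 MPa, ρ = 19220 kg/m³
  PEEK: σ_y = 96.20 MPa, ρ = 1310 kg/m³
  nickel superalloy: σ_y = 1120 MPa, ρ = 8410 kg/m³
  copper: σ_y = 251.7 MPa, ρ = 8910 kg/m³
  alumina ceramic: σ_y = 365.4 MPa, ρ = 3910 kg/m³
  titanium alloy: σ_y = 988.0 MPa, ρ = 4530 kg/m³
  titanium alloy: M = 21.9×10⁻³
  maraging steel: M = 17.5×10⁻³
  PEEK: M = 16.0×10⁻³
  alumina ceramic: M = 13.1×10⁻³
  nickel superalloy: M = 12.8×10⁻³
  copper: M = 4.47×10⁻³
  tungsten: M = 3.95×10⁻³
The maximum is for titanium alloy.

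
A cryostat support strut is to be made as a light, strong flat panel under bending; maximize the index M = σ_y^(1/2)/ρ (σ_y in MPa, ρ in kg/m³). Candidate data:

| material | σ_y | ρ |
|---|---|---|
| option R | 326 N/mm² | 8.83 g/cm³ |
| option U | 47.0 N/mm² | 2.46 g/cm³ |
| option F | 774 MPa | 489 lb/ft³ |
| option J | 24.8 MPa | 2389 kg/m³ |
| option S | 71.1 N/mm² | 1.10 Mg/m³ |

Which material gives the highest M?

option S

After converting to SI:
  option R: σ_y = 326.0 MPa, ρ = 8830 kg/m³
  option U: σ_y = 47.00 MPa, ρ = 2460 kg/m³
  option F: σ_y = 774.0 MPa, ρ = 7833 kg/m³
  option J: σ_y = 24.80 MPa, ρ = 2389 kg/m³
  option S: σ_y = 71.10 MPa, ρ = 1100 kg/m³
  option S: M = 7.67×10⁻³
  option F: M = 3.55×10⁻³
  option U: M = 2.79×10⁻³
  option J: M = 2.08×10⁻³
  option R: M = 2.04×10⁻³
Highest index: option S.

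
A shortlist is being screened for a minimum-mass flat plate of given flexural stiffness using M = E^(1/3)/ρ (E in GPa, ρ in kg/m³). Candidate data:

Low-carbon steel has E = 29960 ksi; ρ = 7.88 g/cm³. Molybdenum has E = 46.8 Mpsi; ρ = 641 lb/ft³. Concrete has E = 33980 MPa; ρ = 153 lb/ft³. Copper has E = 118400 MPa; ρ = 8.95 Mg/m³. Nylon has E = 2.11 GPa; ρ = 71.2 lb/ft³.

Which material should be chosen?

concrete

In SI units:
  low-carbon steel: E = 206.6 GPa, ρ = 7880 kg/m³
  molybdenum: E = 322.7 GPa, ρ = 10270 kg/m³
  concrete: E = 33.98 GPa, ρ = 2451 kg/m³
  copper: E = 118.4 GPa, ρ = 8950 kg/m³
  nylon: E = 2.110 GPa, ρ = 1141 kg/m³
  concrete: M = 1.32×10⁻³
  nylon: M = 1.12×10⁻³
  low-carbon steel: M = 0.750×10⁻³
  molybdenum: M = 0.668×10⁻³
  copper: M = 0.549×10⁻³
Concrete has the largest M.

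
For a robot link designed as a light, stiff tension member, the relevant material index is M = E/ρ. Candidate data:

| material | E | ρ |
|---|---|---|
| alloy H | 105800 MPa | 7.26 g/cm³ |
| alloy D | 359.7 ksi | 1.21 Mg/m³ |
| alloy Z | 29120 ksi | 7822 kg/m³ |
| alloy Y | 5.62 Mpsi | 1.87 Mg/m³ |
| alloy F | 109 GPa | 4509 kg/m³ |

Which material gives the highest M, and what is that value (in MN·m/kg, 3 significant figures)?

alloy Z, M = 25.7 MN·m/kg

Normalizing units and computing the index:
  alloy H: E = 105.8 GPa, ρ = 7260 kg/m³
  alloy D: E = 2.480 GPa, ρ = 1210 kg/m³
  alloy Z: E = 200.8 GPa, ρ = 7822 kg/m³
  alloy Y: E = 38.75 GPa, ρ = 1870 kg/m³
  alloy F: E = 109.0 GPa, ρ = 4509 kg/m³
  alloy Z: M = 25.7 MN·m/kg
  alloy F: M = 24.2 MN·m/kg
  alloy Y: M = 20.7 MN·m/kg
  alloy H: M = 14.6 MN·m/kg
  alloy D: M = 2.05 MN·m/kg
Highest index: alloy Z.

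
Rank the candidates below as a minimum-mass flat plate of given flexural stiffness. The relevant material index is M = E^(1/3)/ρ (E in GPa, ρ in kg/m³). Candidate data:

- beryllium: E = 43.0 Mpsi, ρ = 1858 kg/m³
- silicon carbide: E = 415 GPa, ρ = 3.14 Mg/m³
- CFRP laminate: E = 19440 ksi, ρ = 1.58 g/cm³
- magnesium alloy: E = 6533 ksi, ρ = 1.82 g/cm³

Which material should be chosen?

Convert each candidate to consistent units, then evaluate M:
  beryllium: E = 296.5 GPa, ρ = 1858 kg/m³
  silicon carbide: E = 415.0 GPa, ρ = 3140 kg/m³
  CFRP laminate: E = 134.0 GPa, ρ = 1580 kg/m³
  magnesium alloy: E = 45.04 GPa, ρ = 1820 kg/m³
  beryllium: M = 3.59×10⁻³
  CFRP laminate: M = 3.24×10⁻³
  silicon carbide: M = 2.38×10⁻³
  magnesium alloy: M = 1.95×10⁻³
Beryllium ranks first.

beryllium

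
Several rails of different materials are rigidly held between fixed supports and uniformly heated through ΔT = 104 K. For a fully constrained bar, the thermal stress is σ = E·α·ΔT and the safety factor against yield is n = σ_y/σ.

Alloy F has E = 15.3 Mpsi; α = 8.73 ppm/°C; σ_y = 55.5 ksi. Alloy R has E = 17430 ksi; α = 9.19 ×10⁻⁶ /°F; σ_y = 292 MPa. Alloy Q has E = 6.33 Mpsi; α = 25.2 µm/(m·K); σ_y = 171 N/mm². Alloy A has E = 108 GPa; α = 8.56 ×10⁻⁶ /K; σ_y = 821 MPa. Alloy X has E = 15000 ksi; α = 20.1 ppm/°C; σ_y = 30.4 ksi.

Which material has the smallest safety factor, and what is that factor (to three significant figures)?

In consistent units (E in GPa, α in ×10⁻⁶/K, σ_y in MPa):
  alloy F: E = 105.5, α = 8.73, σ_y = 382.7 → σ = 95.8 MPa, n = 4.00
  alloy R: E = 120.2, α = 16.5, σ_y = 292.0 → σ = 207 MPa, n = 1.41
  alloy Q: E = 43.64, α = 25.2, σ_y = 171.0 → σ = 114 MPa, n = 1.49
  alloy A: E = 108.0, α = 8.56, σ_y = 821.0 → σ = 96.1 MPa, n = 8.54
  alloy X: E = 103.4, α = 20.1, σ_y = 209.6 → σ = 216 MPa, n = 0.970
Alloy X has the lowest safety factor, n = 0.970.

alloy X, n = 0.970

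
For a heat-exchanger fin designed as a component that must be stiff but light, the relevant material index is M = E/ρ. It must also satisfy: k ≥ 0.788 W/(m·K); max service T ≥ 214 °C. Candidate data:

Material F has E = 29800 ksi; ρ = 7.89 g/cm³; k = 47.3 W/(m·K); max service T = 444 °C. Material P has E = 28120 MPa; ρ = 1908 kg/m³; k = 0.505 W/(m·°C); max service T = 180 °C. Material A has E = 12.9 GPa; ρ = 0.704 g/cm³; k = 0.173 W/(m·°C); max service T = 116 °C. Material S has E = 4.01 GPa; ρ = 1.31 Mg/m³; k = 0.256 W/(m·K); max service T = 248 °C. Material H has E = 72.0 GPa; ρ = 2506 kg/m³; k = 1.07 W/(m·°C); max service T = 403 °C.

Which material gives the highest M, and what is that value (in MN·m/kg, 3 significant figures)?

Screen on constraints: k ≥ 0.788 W/(m·K); max service T ≥ 214 °C. Survivors: material F, material H.
After converting to SI:
  material F: E = 205.5 GPa, ρ = 7890 kg/m³
  material H: E = 72.00 GPa, ρ = 2506 kg/m³
  material H: M = 28.7 MN·m/kg
  material F: M = 26.0 MN·m/kg
Highest index: material H.

material H, M = 28.7 MN·m/kg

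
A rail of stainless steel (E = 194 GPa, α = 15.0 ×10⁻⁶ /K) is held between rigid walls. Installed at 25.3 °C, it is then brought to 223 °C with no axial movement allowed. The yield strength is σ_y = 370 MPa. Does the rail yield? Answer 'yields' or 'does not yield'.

ΔT = 197.7 K. Constrained thermal stress σ = E·α·ΔT = 194.0×10³ MPa × 15.0×10⁻⁶ × 197.7 = 575 MPa (compressive).
Compare to σ_y = 370 MPa: σ ≥ σ_y, so it yields.

yields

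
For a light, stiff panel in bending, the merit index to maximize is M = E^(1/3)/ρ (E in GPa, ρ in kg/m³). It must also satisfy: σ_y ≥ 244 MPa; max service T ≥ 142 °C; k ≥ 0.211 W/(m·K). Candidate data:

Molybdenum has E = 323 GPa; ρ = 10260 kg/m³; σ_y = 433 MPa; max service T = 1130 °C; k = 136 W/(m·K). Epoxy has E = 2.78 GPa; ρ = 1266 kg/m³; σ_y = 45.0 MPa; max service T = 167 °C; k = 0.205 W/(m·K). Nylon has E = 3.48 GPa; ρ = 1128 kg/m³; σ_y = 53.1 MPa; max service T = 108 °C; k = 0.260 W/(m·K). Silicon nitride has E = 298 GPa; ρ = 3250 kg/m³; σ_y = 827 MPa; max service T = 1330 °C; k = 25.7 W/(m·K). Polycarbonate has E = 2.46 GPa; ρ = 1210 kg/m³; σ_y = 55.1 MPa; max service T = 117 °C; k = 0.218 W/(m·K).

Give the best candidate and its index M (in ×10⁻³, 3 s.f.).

silicon nitride, M = 2.06×10⁻³

Screen on constraints: σ_y ≥ 244 MPa; max service T ≥ 142 °C; k ≥ 0.211 W/(m·K). Survivors: molybdenum, silicon nitride.
Computing M directly (units already consistent):
  silicon nitride: M = 2.06×10⁻³
  molybdenum: M = 0.669×10⁻³
Highest index: silicon nitride.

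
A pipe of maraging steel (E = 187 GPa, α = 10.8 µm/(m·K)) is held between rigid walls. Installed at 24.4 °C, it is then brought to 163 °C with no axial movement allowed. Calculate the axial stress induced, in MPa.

ΔT = 138.6 K. Constrained thermal stress σ = E·α·ΔT = 187.0×10³ MPa × 10.8×10⁻⁶ × 138.6 = 280 MPa (compressive).

280 MPa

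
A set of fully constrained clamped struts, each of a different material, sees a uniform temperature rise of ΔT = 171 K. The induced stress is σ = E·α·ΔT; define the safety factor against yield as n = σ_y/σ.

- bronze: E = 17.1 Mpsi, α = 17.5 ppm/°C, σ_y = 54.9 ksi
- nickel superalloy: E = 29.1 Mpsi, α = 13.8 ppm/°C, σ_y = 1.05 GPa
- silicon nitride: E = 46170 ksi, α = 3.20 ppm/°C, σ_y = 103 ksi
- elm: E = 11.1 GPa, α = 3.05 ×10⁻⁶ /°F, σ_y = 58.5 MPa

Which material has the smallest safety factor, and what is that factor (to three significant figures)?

bronze, n = 1.07

In consistent units (E in GPa, α in ×10⁻⁶/K, σ_y in MPa):
  bronze: E = 117.9, α = 17.5, σ_y = 378.5 → σ = 353 MPa, n = 1.07
  nickel superalloy: E = 200.6, α = 13.8, σ_y = 1050 → σ = 473 MPa, n = 2.22
  silicon nitride: E = 318.3, α = 3.20, σ_y = 710.2 → σ = 174 MPa, n = 4.08
  elm: E = 11.10, α = 5.49, σ_y = 58.50 → σ = 10.4 MPa, n = 5.61
The minimum is bronze at n = 1.07.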